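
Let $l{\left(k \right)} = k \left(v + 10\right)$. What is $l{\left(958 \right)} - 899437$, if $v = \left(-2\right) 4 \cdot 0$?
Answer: $-889857$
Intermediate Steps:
$v = 0$ ($v = \left(-8\right) 0 = 0$)
$l{\left(k \right)} = 10 k$ ($l{\left(k \right)} = k \left(0 + 10\right) = k 10 = 10 k$)
$l{\left(958 \right)} - 899437 = 10 \cdot 958 - 899437 = 9580 - 899437 = -889857$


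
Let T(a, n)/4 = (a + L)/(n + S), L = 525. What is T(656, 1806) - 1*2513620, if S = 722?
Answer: -1588606659/632 ≈ -2.5136e+6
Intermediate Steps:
T(a, n) = 4*(525 + a)/(722 + n) (T(a, n) = 4*((a + 525)/(n + 722)) = 4*((525 + a)/(722 + n)) = 4*(525 + a)/(722 + n))
T(656, 1806) - 1*2513620 = 4*(525 + 656)/(722 + 1806) - 1*2513620 = 4*1181/2528 - 2513620 = 4*(1/2528)*1181 - 2513620 = 1181/632 - 2513620 = -1588606659/632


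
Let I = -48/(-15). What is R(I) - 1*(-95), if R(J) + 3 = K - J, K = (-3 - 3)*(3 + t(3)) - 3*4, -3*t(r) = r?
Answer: 324/5 ≈ 64.800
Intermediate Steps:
t(r) = -r/3
I = 16/5 (I = -48*(-1/15) = 16/5 ≈ 3.2000)
K = -24 (K = (-3 - 3)*(3 - 1/3*3) - 3*4 = -6*(3 - 1) - 12 = -6*2 - 12 = -12 - 12 = -24)
R(J) = -27 - J (R(J) = -3 + (-24 - J) = -27 - J)
R(I) - 1*(-95) = (-27 - 1*16/5) - 1*(-95) = (-27 - 16/5) + 95 = -151/5 + 95 = 324/5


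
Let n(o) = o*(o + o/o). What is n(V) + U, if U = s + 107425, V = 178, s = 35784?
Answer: 175071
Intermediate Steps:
n(o) = o*(1 + o) (n(o) = o*(o + 1) = o*(1 + o))
U = 143209 (U = 35784 + 107425 = 143209)
n(V) + U = 178*(1 + 178) + 143209 = 178*179 + 143209 = 31862 + 143209 = 175071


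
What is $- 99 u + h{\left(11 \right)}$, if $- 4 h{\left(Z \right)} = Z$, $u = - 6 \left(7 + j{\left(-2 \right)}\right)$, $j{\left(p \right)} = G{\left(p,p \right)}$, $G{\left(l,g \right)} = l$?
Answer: $\frac{11869}{4} \approx 2967.3$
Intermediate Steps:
$j{\left(p \right)} = p$
$u = -30$ ($u = - 6 \left(7 - 2\right) = \left(-6\right) 5 = -30$)
$h{\left(Z \right)} = - \frac{Z}{4}$
$- 99 u + h{\left(11 \right)} = \left(-99\right) \left(-30\right) - \frac{11}{4} = 2970 - \frac{11}{4} = \frac{11869}{4}$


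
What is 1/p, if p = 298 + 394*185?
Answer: 1/73188 ≈ 1.3663e-5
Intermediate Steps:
p = 73188 (p = 298 + 72890 = 73188)
1/p = 1/73188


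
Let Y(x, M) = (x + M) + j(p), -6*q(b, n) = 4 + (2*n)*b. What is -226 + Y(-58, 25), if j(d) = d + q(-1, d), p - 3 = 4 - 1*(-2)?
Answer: -743/3 ≈ -247.67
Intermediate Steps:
p = 9 (p = 3 + (4 - 1*(-2)) = 3 + (4 + 2) = 3 + 6 = 9)
q(b, n) = -2/3 - b*n/3 (q(b, n) = -(4 + (2*n)*b)/6 = -(4 + 2*b*n)/6 = -2/3 - b*n/3)
j(d) = -2/3 + 4*d/3 (j(d) = d + (-2/3 - 1/3*(-1)*d) = d + (-2/3 + d/3) = -2/3 + 4*d/3)
Y(x, M) = 34/3 + M + x (Y(x, M) = (x + M) + (-2/3 + (4/3)*9) = (M + x) + (-2/3 + 12) = (M + x) + 34/3 = 34/3 + M + x)
-226 + Y(-58, 25) = -226 + (34/3 + 25 - 58) = -226 - 65/3 = -743/3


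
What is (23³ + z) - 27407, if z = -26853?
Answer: -42093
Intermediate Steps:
(23³ + z) - 27407 = (23³ - 26853) - 27407 = (12167 - 26853) - 27407 = -14686 - 27407 = -42093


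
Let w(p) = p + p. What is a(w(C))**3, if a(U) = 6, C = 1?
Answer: 216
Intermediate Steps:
w(p) = 2*p
a(w(C))**3 = 6**3 = 216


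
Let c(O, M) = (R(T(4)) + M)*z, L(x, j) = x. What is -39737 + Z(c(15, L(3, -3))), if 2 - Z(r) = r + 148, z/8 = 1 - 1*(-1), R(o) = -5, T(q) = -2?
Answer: -39851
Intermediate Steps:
z = 16 (z = 8*(1 - 1*(-1)) = 8*(1 + 1) = 8*2 = 16)
c(O, M) = -80 + 16*M (c(O, M) = (-5 + M)*16 = -80 + 16*M)
Z(r) = -146 - r (Z(r) = 2 - (r + 148) = 2 - (148 + r) = 2 + (-148 - r) = -146 - r)
-39737 + Z(c(15, L(3, -3))) = -39737 + (-146 - (-80 + 16*3)) = -39737 + (-146 - (-80 + 48)) = -39737 + (-146 - 1*(-32)) = -39737 + (-146 + 32) = -39737 - 114 = -39851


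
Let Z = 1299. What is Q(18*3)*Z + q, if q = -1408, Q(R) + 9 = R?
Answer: 57047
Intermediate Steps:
Q(R) = -9 + R
Q(18*3)*Z + q = (-9 + 18*3)*1299 - 1408 = (-9 + 54)*1299 - 1408 = 45*1299 - 1408 = 58455 - 1408 = 57047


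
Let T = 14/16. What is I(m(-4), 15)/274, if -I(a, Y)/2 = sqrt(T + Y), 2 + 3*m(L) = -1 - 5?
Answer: -sqrt(254)/548 ≈ -0.029083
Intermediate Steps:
T = 7/8 (T = 14*(1/16) = 7/8 ≈ 0.87500)
m(L) = -8/3 (m(L) = -2/3 + (-1 - 5)/3 = -2/3 + (1/3)*(-6) = -2/3 - 2 = -8/3)
I(a, Y) = -2*sqrt(7/8 + Y)
I(m(-4), 15)/274 = -sqrt(14 + 16*15)/2/274 = -sqrt(14 + 240)/2*(1/274) = -sqrt(254)/2*(1/274) = -sqrt(254)/548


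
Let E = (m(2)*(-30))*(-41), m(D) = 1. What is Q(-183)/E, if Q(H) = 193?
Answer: 193/1230 ≈ 0.15691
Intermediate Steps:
E = 1230 (E = (1*(-30))*(-41) = -30*(-41) = 1230)
Q(-183)/E = 193/1230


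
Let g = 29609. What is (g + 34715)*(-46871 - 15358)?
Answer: -4002818196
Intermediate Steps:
(g + 34715)*(-46871 - 15358) = (29609 + 34715)*(-46871 - 15358) = 64324*(-62229) = -4002818196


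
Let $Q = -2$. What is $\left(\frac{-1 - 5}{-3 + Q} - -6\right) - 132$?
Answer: $- \frac{624}{5} \approx -124.8$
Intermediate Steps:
$\left(\frac{-1 - 5}{-3 + Q} - -6\right) - 132 = \left(\frac{-1 - 5}{-3 - 2} - -6\right) - 132 = \left(- \frac{6}{-5} + 6\right) - 132 = \left(\left(-6\right) \left(- \frac{1}{5}\right) + 6\right) - 132 = \left(\frac{6}{5} + 6\right) - 132 = \frac{36}{5} - 132 = - \frac{624}{5}$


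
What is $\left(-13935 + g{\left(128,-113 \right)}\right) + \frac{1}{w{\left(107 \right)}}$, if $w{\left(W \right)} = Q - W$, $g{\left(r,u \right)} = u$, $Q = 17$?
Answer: $- \frac{1264321}{90} \approx -14048.0$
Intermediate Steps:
$w{\left(W \right)} = 17 - W$
$\left(-13935 + g{\left(128,-113 \right)}\right) + \frac{1}{w{\left(107 \right)}} = \left(-13935 - 113\right) + \frac{1}{17 - 107} = -14048 + \frac{1}{17 - 107} = -14048 + \frac{1}{-90} = -14048 - \frac{1}{90} = - \frac{1264321}{90}$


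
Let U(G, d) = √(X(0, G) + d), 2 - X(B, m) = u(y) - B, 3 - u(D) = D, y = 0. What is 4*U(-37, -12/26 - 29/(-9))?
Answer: 4*√2678/39 ≈ 5.3076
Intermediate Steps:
u(D) = 3 - D
X(B, m) = -1 + B (X(B, m) = 2 - ((3 - 1*0) - B) = 2 - ((3 + 0) - B) = 2 - (3 - B) = 2 + (-3 + B) = -1 + B)
U(G, d) = √(-1 + d) (U(G, d) = √((-1 + 0) + d) = √(-1 + d))
4*U(-37, -12/26 - 29/(-9)) = 4*√(-1 + (-12/26 - 29/(-9))) = 4*√(-1 + (-12*1/26 - 29*(-⅑))) = 4*√(-1 + (-6/13 + 29/9)) = 4*√(-1 + 323/117) = 4*√(206/117) = 4*(√2678/39) = 4*√2678/39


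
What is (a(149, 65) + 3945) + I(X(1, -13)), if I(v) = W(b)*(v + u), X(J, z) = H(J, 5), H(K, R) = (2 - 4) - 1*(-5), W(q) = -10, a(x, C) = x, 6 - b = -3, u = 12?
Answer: 3944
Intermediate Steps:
b = 9 (b = 6 - 1*(-3) = 6 + 3 = 9)
H(K, R) = 3 (H(K, R) = -2 + 5 = 3)
X(J, z) = 3
I(v) = -120 - 10*v (I(v) = -10*(v + 12) = -10*(12 + v) = -120 - 10*v)
(a(149, 65) + 3945) + I(X(1, -13)) = (149 + 3945) + (-120 - 10*3) = 4094 + (-120 - 30) = 4094 - 150 = 3944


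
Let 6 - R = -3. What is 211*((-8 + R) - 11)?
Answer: -2110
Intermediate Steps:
R = 9 (R = 6 - 1*(-3) = 6 + 3 = 9)
211*((-8 + R) - 11) = 211*((-8 + 9) - 11) = 211*(1 - 11) = 211*(-10) = -2110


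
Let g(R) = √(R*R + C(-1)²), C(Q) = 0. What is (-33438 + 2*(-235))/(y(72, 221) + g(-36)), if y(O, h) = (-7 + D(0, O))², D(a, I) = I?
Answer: -33908/4261 ≈ -7.9578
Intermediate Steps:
y(O, h) = (-7 + O)²
g(R) = √(R²) (g(R) = √(R*R + 0²) = √(R² + 0) = √(R²))
(-33438 + 2*(-235))/(y(72, 221) + g(-36)) = (-33438 + 2*(-235))/((-7 + 72)² + √((-36)²)) = (-33438 - 470)/(65² + √1296) = -33908/(4225 + 36) = -33908/4261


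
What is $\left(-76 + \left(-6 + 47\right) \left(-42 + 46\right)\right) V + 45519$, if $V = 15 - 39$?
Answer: $43407$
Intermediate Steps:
$V = -24$
$\left(-76 + \left(-6 + 47\right) \left(-42 + 46\right)\right) V + 45519 = \left(-76 + \left(-6 + 47\right) \left(-42 + 46\right)\right) \left(-24\right) + 45519 = \left(-76 + 41 \cdot 4\right) \left(-24\right) + 45519 = \left(-76 + 164\right) \left(-24\right) + 45519 = 88 \left(-24\right) + 45519 = -2112 + 45519 = 43407$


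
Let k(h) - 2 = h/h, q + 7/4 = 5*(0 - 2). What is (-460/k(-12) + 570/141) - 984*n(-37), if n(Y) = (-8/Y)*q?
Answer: 12263086/5217 ≈ 2350.6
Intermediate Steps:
q = -47/4 (q = -7/4 + 5*(0 - 2) = -7/4 + 5*(-2) = -7/4 - 10 = -47/4 ≈ -11.750)
k(h) = 3 (k(h) = 2 + h/h = 2 + 1 = 3)
n(Y) = 94/Y (n(Y) = -8/Y*(-47/4) = 94/Y)
(-460/k(-12) + 570/141) - 984*n(-37) = (-460/3 + 570/141) - 92496/(-37) = (-460*⅓ + 570*(1/141)) - 92496*(-1)/37 = (-460/3 + 190/47) - 984*(-94/37) = -21050/141 + 92496/37 = 12263086/5217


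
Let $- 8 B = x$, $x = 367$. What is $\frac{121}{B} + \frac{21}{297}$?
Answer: $- \frac{93263}{36333} \approx -2.5669$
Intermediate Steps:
$B = - \frac{367}{8}$ ($B = \left(- \frac{1}{8}\right) 367 = - \frac{367}{8} \approx -45.875$)
$\frac{121}{B} + \frac{21}{297} = \frac{121}{- \frac{367}{8}} + \frac{21}{297} = 121 \left(- \frac{8}{367}\right) + 21 \cdot \frac{1}{297} = - \frac{968}{367} + \frac{7}{99} = - \frac{93263}{36333}$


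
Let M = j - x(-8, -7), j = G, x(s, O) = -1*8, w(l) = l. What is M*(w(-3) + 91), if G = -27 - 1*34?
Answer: -4664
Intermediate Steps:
G = -61 (G = -27 - 34 = -61)
x(s, O) = -8
j = -61
M = -53 (M = -61 - 1*(-8) = -61 + 8 = -53)
M*(w(-3) + 91) = -53*(-3 + 91) = -53*88 = -4664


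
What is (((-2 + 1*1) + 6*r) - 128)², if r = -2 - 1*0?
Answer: 19881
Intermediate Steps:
r = -2 (r = -2 + 0 = -2)
(((-2 + 1*1) + 6*r) - 128)² = (((-2 + 1*1) + 6*(-2)) - 128)² = (((-2 + 1) - 12) - 128)² = ((-1 - 12) - 128)² = (-13 - 128)² = (-141)² = 19881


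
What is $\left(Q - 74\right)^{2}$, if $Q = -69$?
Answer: $20449$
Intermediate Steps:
$\left(Q - 74\right)^{2} = \left(-69 - 74\right)^{2} = \left(-143\right)^{2} = 20449$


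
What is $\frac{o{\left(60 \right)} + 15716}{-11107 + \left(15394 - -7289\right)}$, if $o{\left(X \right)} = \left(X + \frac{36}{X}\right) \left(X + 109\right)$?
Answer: $\frac{129787}{57880} \approx 2.2423$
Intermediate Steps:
$o{\left(X \right)} = \left(109 + X\right) \left(X + \frac{36}{X}\right)$ ($o{\left(X \right)} = \left(X + \frac{36}{X}\right) \left(109 + X\right) = \left(109 + X\right) \left(X + \frac{36}{X}\right)$)
$\frac{o{\left(60 \right)} + 15716}{-11107 + \left(15394 - -7289\right)} = \frac{\left(36 + 60^{2} + 109 \cdot 60 + \frac{3924}{60}\right) + 15716}{-11107 + \left(15394 - -7289\right)} = \frac{\left(36 + 3600 + 6540 + 3924 \cdot \frac{1}{60}\right) + 15716}{-11107 + \left(15394 + 7289\right)} = \frac{\left(36 + 3600 + 6540 + \frac{327}{5}\right) + 15716}{-11107 + 22683} = \frac{\frac{51207}{5} + 15716}{11576} = \frac{129787}{5} \cdot \frac{1}{11576} = \frac{129787}{57880}$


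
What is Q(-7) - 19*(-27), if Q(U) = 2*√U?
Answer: 513 + 2*I*√7 ≈ 513.0 + 5.2915*I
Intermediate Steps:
Q(-7) - 19*(-27) = 2*√(-7) - 19*(-27) = 2*(I*√7) + 513 = 2*I*√7 + 513 = 513 + 2*I*√7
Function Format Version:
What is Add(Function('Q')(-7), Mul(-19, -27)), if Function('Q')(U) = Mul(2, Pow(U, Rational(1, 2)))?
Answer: Add(513, Mul(2, I, Pow(7, Rational(1, 2)))) ≈ Add(513.00, Mul(5.2915, I))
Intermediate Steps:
Add(Function('Q')(-7), Mul(-19, -27)) = Add(Mul(2, Pow(-7, Rational(1, 2))), Mul(-19, -27)) = Add(Mul(2, Mul(I, Pow(7, Rational(1, 2)))), 513) = Add(Mul(2, I, Pow(7, Rational(1, 2))), 513) = Add(513, Mul(2, I, Pow(7, Rational(1, 2))))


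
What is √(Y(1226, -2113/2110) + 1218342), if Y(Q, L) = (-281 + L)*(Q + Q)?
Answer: 2*√146606126415/1055 ≈ 725.86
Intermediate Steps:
Y(Q, L) = 2*Q*(-281 + L) (Y(Q, L) = (-281 + L)*(2*Q) = 2*Q*(-281 + L))
√(Y(1226, -2113/2110) + 1218342) = √(2*1226*(-281 - 2113/2110) + 1218342) = √(2*1226*(-595023/2110) + 1218342) = √(-729498198/1055 + 1218342) = √(555852612/1055) = 2*√146606126415/1055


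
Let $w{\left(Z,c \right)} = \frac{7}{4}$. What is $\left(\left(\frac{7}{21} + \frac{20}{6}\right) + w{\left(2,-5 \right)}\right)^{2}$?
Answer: $\frac{4225}{144} \approx 29.34$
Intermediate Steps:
$w{\left(Z,c \right)} = \frac{7}{4}$ ($w{\left(Z,c \right)} = 7 \cdot \frac{1}{4} = \frac{7}{4}$)
$\left(\left(\frac{7}{21} + \frac{20}{6}\right) + w{\left(2,-5 \right)}\right)^{2} = \left(\left(\frac{7}{21} + \frac{20}{6}\right) + \frac{7}{4}\right)^{2} = \left(\left(7 \cdot \frac{1}{21} + 20 \cdot \frac{1}{6}\right) + \frac{7}{4}\right)^{2} = \left(\left(\frac{1}{3} + \frac{10}{3}\right) + \frac{7}{4}\right)^{2} = \left(\frac{11}{3} + \frac{7}{4}\right)^{2} = \left(\frac{65}{12}\right)^{2} = \frac{4225}{144}$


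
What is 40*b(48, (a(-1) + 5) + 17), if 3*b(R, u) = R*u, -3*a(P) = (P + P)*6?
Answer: 16640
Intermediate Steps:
a(P) = -4*P (a(P) = -(P + P)*6/3 = -2*P*6/3 = -4*P)
b(R, u) = R*u/3 (b(R, u) = (R*u)/3 = R*u/3)
40*b(48, (a(-1) + 5) + 17) = 40*((⅓)*48*((-4*(-1) + 5) + 17)) = 40*((⅓)*48*((4 + 5) + 17)) = 40*((⅓)*48*(9 + 17)) = 40*((⅓)*48*26) = 40*416 = 16640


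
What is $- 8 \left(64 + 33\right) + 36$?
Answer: $-740$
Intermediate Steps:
$- 8 \left(64 + 33\right) + 36 = \left(-8\right) 97 + 36 = -776 + 36 = -740$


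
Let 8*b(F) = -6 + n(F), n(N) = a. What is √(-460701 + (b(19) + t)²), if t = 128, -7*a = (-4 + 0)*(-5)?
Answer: 5*I*√13942631/28 ≈ 666.78*I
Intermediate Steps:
a = -20/7 (a = -(-4 + 0)*(-5)/7 = -(-4)*(-5)/7 = -⅐*20 = -20/7 ≈ -2.8571)
n(N) = -20/7
b(F) = -31/28 (b(F) = (-6 - 20/7)/8 = (⅛)*(-62/7) = -31/28)
√(-460701 + (b(19) + t)²) = √(-460701 + (-31/28 + 128)²) = √(-460701 + (3553/28)²) = √(-460701 + 12623809/784) = √(-348565775/784) = 5*I*√13942631/28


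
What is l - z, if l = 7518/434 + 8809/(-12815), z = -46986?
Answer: 18672501866/397265 ≈ 47003.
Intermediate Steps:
l = 6608576/397265 (l = 7518*(1/434) + 8809*(-1/12815) = 537/31 - 8809/12815 = 6608576/397265 ≈ 16.635)
l - z = 6608576/397265 - 1*(-46986) = 6608576/397265 + 46986 = 18672501866/397265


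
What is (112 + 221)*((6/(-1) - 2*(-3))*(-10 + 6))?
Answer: 0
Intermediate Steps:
(112 + 221)*((6/(-1) - 2*(-3))*(-10 + 6)) = 333*((6*(-1) + 6)*(-4)) = 333*((-6 + 6)*(-4)) = 333*(0*(-4)) = 333*0 = 0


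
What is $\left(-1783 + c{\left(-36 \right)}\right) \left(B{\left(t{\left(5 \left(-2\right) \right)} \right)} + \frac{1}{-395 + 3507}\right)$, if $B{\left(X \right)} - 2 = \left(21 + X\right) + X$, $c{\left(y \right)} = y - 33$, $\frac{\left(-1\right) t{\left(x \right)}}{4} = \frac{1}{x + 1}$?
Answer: $- \frac{309788207}{7002} \approx -44243.0$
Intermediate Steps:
$t{\left(x \right)} = - \frac{4}{1 + x}$ ($t{\left(x \right)} = - \frac{4}{x + 1} = - \frac{4}{1 + x}$)
$c{\left(y \right)} = -33 + y$
$B{\left(X \right)} = 23 + 2 X$ ($B{\left(X \right)} = 2 + \left(\left(21 + X\right) + X\right) = 2 + \left(21 + 2 X\right) = 23 + 2 X$)
$\left(-1783 + c{\left(-36 \right)}\right) \left(B{\left(t{\left(5 \left(-2\right) \right)} \right)} + \frac{1}{-395 + 3507}\right) = \left(-1783 - 69\right) \left(\left(23 + 2 \left(- \frac{4}{1 + 5 \left(-2\right)}\right)\right) + \frac{1}{-395 + 3507}\right) = \left(-1783 - 69\right) \left(\left(23 + 2 \left(- \frac{4}{1 - 10}\right)\right) + \frac{1}{3112}\right) = - 1852 \left(\left(23 + 2 \left(- \frac{4}{-9}\right)\right) + \frac{1}{3112}\right) = - 1852 \left(\left(23 + 2 \left(\left(-4\right) \left(- \frac{1}{9}\right)\right)\right) + \frac{1}{3112}\right) = - 1852 \left(\left(23 + 2 \cdot \frac{4}{9}\right) + \frac{1}{3112}\right) = - 1852 \left(\left(23 + \frac{8}{9}\right) + \frac{1}{3112}\right) = - 1852 \left(\frac{215}{9} + \frac{1}{3112}\right) = \left(-1852\right) \frac{669089}{28008} = - \frac{309788207}{7002}$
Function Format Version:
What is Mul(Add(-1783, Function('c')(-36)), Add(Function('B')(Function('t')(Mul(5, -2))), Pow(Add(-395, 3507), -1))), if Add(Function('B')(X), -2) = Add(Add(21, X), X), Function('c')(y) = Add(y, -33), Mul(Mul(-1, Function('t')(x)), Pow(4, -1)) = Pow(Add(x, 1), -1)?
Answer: Rational(-309788207, 7002) ≈ -44243.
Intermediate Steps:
Function('t')(x) = Mul(-4, Pow(Add(1, x), -1)) (Function('t')(x) = Mul(-4, Pow(Add(x, 1), -1)) = Mul(-4, Pow(Add(1, x), -1)))
Function('c')(y) = Add(-33, y)
Function('B')(X) = Add(23, Mul(2, X)) (Function('B')(X) = Add(2, Add(Add(21, X), X)) = Add(2, Add(21, Mul(2, X))) = Add(23, Mul(2, X)))
Mul(Add(-1783, Function('c')(-36)), Add(Function('B')(Function('t')(Mul(5, -2))), Pow(Add(-395, 3507), -1))) = Mul(Add(-1783, Add(-33, -36)), Add(Add(23, Mul(2, Mul(-4, Pow(Add(1, Mul(5, -2)), -1)))), Pow(Add(-395, 3507), -1))) = Mul(Add(-1783, -69), Add(Add(23, Mul(2, Mul(-4, Pow(Add(1, -10), -1)))), Pow(3112, -1))) = Mul(-1852, Add(Add(23, Mul(2, Mul(-4, Pow(-9, -1)))), Rational(1, 3112))) = Mul(-1852, Add(Add(23, Mul(2, Mul(-4, Rational(-1, 9)))), Rational(1, 3112))) = Mul(-1852, Add(Add(23, Mul(2, Rational(4, 9))), Rational(1, 3112))) = Mul(-1852, Add(Add(23, Rational(8, 9)), Rational(1, 3112))) = Mul(-1852, Add(Rational(215, 9), Rational(1, 3112))) = Mul(-1852, Rational(669089, 28008)) = Rational(-309788207, 7002)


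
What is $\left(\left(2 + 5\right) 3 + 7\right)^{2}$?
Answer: $784$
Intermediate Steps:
$\left(\left(2 + 5\right) 3 + 7\right)^{2} = \left(7 \cdot 3 + 7\right)^{2} = \left(21 + 7\right)^{2} = 28^{2} = 784$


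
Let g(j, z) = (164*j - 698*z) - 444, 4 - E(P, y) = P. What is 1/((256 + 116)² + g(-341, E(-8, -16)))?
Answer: 1/73640 ≈ 1.3580e-5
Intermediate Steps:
E(P, y) = 4 - P
g(j, z) = -444 - 698*z + 164*j (g(j, z) = (-698*z + 164*j) - 444 = -444 - 698*z + 164*j)
1/((256 + 116)² + g(-341, E(-8, -16))) = 1/((256 + 116)² + (-444 - 698*(4 - 1*(-8)) + 164*(-341))) = 1/(372² + (-444 - 698*(4 + 8) - 55924)) = 1/(138384 + (-444 - 698*12 - 55924)) = 1/(138384 + (-444 - 8376 - 55924)) = 1/(138384 - 64744) = 1/73640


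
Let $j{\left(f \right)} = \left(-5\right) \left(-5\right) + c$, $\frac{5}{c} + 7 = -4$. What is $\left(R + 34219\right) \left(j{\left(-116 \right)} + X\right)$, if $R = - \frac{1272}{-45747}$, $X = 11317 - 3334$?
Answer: $\frac{1392794967705}{5083} \approx 2.7401 \cdot 10^{8}$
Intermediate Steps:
$c = - \frac{5}{11}$ ($c = \frac{5}{-7 - 4} = \frac{5}{-11} = 5 \left(- \frac{1}{11}\right) = - \frac{5}{11} \approx -0.45455$)
$X = 7983$ ($X = 11317 - 3334 = 7983$)
$R = \frac{424}{15249}$ ($R = \left(-1272\right) \left(- \frac{1}{45747}\right) = \frac{424}{15249} \approx 0.027805$)
$j{\left(f \right)} = \frac{270}{11}$ ($j{\left(f \right)} = \left(-5\right) \left(-5\right) - \frac{5}{11} = 25 - \frac{5}{11} = \frac{270}{11}$)
$\left(R + 34219\right) \left(j{\left(-116 \right)} + X\right) = \left(\frac{424}{15249} + 34219\right) \left(\frac{270}{11} + 7983\right) = \frac{521805955}{15249} \cdot \frac{88083}{11} = \frac{1392794967705}{5083}$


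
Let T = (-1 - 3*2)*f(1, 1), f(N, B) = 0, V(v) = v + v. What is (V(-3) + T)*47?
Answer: -282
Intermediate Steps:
V(v) = 2*v
T = 0 (T = (-1 - 3*2)*0 = (-1 - 6)*0 = -7*0 = 0)
(V(-3) + T)*47 = (2*(-3) + 0)*47 = (-6 + 0)*47 = -6*47 = -282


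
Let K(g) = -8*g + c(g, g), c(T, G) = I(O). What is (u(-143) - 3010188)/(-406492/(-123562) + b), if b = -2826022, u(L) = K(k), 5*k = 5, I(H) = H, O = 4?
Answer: 11623291997/10912141371 ≈ 1.0652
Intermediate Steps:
k = 1 (k = (⅕)*5 = 1)
c(T, G) = 4
K(g) = 4 - 8*g (K(g) = -8*g + 4 = 4 - 8*g)
u(L) = -4 (u(L) = 4 - 8*1 = 4 - 8 = -4)
(u(-143) - 3010188)/(-406492/(-123562) + b) = (-4 - 3010188)/(-406492/(-123562) - 2826022) = -3010192/(-406492*(-1/123562) - 2826022) = -3010192/(203246/61781 - 2826022) = -3010192/(-174594261936/61781) = -3010192*(-61781/174594261936) = 11623291997/10912141371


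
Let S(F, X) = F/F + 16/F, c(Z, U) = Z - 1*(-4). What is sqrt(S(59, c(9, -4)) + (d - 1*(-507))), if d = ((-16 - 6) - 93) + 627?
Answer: 2*sqrt(887891)/59 ≈ 31.942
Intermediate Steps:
c(Z, U) = 4 + Z (c(Z, U) = Z + 4 = 4 + Z)
S(F, X) = 1 + 16/F
d = 512 (d = (-22 - 93) + 627 = -115 + 627 = 512)
sqrt(S(59, c(9, -4)) + (d - 1*(-507))) = sqrt((16 + 59)/59 + (512 - 1*(-507))) = sqrt((1/59)*75 + (512 + 507)) = sqrt(75/59 + 1019) = sqrt(60196/59) = 2*sqrt(887891)/59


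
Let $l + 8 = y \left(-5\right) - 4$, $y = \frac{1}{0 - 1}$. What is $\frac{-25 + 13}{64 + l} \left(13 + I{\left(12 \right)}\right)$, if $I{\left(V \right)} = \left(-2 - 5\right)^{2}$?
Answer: $- \frac{248}{19} \approx -13.053$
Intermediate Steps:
$y = -1$ ($y = \frac{1}{-1} = -1$)
$I{\left(V \right)} = 49$ ($I{\left(V \right)} = \left(-7\right)^{2} = 49$)
$l = -7$ ($l = -8 - -1 = -8 + \left(5 - 4\right) = -8 + 1 = -7$)
$\frac{-25 + 13}{64 + l} \left(13 + I{\left(12 \right)}\right) = \frac{-25 + 13}{64 - 7} \left(13 + 49\right) = - \frac{12}{57} \cdot 62 = \left(-12\right) \frac{1}{57} \cdot 62 = \left(- \frac{4}{19}\right) 62 = - \frac{248}{19}$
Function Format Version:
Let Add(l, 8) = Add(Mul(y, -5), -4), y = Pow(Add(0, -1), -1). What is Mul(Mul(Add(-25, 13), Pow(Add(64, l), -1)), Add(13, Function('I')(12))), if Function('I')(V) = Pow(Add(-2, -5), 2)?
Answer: Rational(-248, 19) ≈ -13.053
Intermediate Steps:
y = -1 (y = Pow(-1, -1) = -1)
Function('I')(V) = 49 (Function('I')(V) = Pow(-7, 2) = 49)
l = -7 (l = Add(-8, Add(Mul(-1, -5), -4)) = Add(-8, Add(5, -4)) = Add(-8, 1) = -7)
Mul(Mul(Add(-25, 13), Pow(Add(64, l), -1)), Add(13, Function('I')(12))) = Mul(Mul(Add(-25, 13), Pow(Add(64, -7), -1)), Add(13, 49)) = Mul(Mul(-12, Pow(57, -1)), 62) = Mul(Mul(-12, Rational(1, 57)), 62) = Mul(Rational(-4, 19), 62) = Rational(-248, 19)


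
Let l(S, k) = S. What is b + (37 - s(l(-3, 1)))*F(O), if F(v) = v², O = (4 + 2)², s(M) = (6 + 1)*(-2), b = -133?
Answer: 65963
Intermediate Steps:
s(M) = -14 (s(M) = 7*(-2) = -14)
O = 36 (O = 6² = 36)
b + (37 - s(l(-3, 1)))*F(O) = -133 + (37 - 1*(-14))*36² = -133 + (37 + 14)*1296 = -133 + 51*1296 = -133 + 66096 = 65963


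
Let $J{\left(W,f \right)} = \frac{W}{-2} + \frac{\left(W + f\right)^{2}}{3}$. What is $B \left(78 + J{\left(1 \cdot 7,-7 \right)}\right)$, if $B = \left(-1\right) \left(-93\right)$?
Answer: $\frac{13857}{2} \approx 6928.5$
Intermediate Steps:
$B = 93$
$J{\left(W,f \right)} = - \frac{W}{2} + \frac{\left(W + f\right)^{2}}{3}$ ($J{\left(W,f \right)} = W \left(- \frac{1}{2}\right) + \left(W + f\right)^{2} \cdot \frac{1}{3} = - \frac{W}{2} + \frac{\left(W + f\right)^{2}}{3}$)
$B \left(78 + J{\left(1 \cdot 7,-7 \right)}\right) = 93 \left(78 - \left(- \frac{\left(1 \cdot 7 - 7\right)^{2}}{3} + \frac{1}{2} \cdot 1 \cdot 7\right)\right) = 93 \left(78 + \left(\left(- \frac{1}{2}\right) 7 + \frac{\left(7 - 7\right)^{2}}{3}\right)\right) = 93 \left(78 - \left(\frac{7}{2} - \frac{0^{2}}{3}\right)\right) = 93 \left(78 + \left(- \frac{7}{2} + \frac{1}{3} \cdot 0\right)\right) = 93 \left(78 + \left(- \frac{7}{2} + 0\right)\right) = 93 \left(78 - \frac{7}{2}\right) = 93 \cdot \frac{149}{2} = \frac{13857}{2}$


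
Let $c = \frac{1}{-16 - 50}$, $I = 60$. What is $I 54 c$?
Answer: $- \frac{540}{11} \approx -49.091$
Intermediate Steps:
$c = - \frac{1}{66}$ ($c = \frac{1}{-66} = - \frac{1}{66} \approx -0.015152$)
$I 54 c = 60 \cdot 54 \left(- \frac{1}{66}\right) = 3240 \left(- \frac{1}{66}\right) = - \frac{540}{11}$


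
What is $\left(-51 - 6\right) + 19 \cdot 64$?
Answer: $1159$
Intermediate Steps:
$\left(-51 - 6\right) + 19 \cdot 64 = \left(-51 - 6\right) + 1216 = -57 + 1216 = 1159$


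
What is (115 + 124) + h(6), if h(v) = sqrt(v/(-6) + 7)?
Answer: 239 + sqrt(6) ≈ 241.45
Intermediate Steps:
h(v) = sqrt(7 - v/6) (h(v) = sqrt(v*(-1/6) + 7) = sqrt(-v/6 + 7) = sqrt(7 - v/6))
(115 + 124) + h(6) = (115 + 124) + sqrt(252 - 6*6)/6 = 239 + sqrt(252 - 36)/6 = 239 + sqrt(216)/6 = 239 + (6*sqrt(6))/6 = 239 + sqrt(6)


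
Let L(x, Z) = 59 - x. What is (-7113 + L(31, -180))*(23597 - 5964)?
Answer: -124929805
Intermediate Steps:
(-7113 + L(31, -180))*(23597 - 5964) = (-7113 + (59 - 1*31))*(23597 - 5964) = (-7113 + (59 - 31))*17633 = (-7113 + 28)*17633 = -7085*17633 = -124929805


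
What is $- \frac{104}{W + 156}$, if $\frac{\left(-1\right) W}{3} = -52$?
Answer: $- \frac{1}{3} \approx -0.33333$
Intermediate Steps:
$W = 156$ ($W = \left(-3\right) \left(-52\right) = 156$)
$- \frac{104}{W + 156} = - \frac{104}{156 + 156} = - \frac{104}{312} = \left(-104\right) \frac{1}{312} = - \frac{1}{3}$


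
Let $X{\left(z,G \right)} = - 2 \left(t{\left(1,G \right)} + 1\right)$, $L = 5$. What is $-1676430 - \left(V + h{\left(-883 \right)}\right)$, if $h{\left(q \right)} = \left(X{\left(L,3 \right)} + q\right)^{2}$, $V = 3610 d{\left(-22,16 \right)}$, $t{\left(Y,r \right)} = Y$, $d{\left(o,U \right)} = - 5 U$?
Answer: $-2174399$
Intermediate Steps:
$X{\left(z,G \right)} = -4$ ($X{\left(z,G \right)} = - 2 \left(1 + 1\right) = \left(-2\right) 2 = -4$)
$V = -288800$ ($V = 3610 \left(\left(-5\right) 16\right) = 3610 \left(-80\right) = -288800$)
$h{\left(q \right)} = \left(-4 + q\right)^{2}$
$-1676430 - \left(V + h{\left(-883 \right)}\right) = -1676430 - \left(-288800 + \left(-4 - 883\right)^{2}\right) = -1676430 - \left(-288800 + \left(-887\right)^{2}\right) = -1676430 - \left(-288800 + 786769\right) = -1676430 - 497969 = -2174399$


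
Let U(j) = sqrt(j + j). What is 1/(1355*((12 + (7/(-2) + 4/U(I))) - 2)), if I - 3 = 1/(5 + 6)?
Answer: 442/3654435 - 8*sqrt(187)/3654435 ≈ 9.1013e-5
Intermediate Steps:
I = 34/11 (I = 3 + 1/(5 + 6) = 3 + 1/11 = 34/11 ≈ 3.0909)
U(j) = sqrt(2)*sqrt(j) (U(j) = sqrt(2*j) = sqrt(2)*sqrt(j))
1/(1355*((12 + (7/(-2) + 4/U(I))) - 2)) = 1/(1355*((12 + (7/(-2) + 4/((sqrt(2)*sqrt(34/11))))) - 2)) = 1/(1355*((12 + (7*(-1/2) + 4/((sqrt(2)*(sqrt(374)/11))))) - 2)) = 1/(1355*((12 + (-7/2 + 4/((2*sqrt(187)/11)))) - 2)) = 1/(1355*((12 + (-7/2 + 4*(sqrt(187)/34))) - 2)) = 1/(1355*((12 + (-7/2 + 2*sqrt(187)/17)) - 2)) = 1/(1355*((17/2 + 2*sqrt(187)/17) - 2)) = 1/(1355*(13/2 + 2*sqrt(187)/17)) = 1/(17615/2 + 2710*sqrt(187)/17)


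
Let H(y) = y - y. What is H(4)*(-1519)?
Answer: 0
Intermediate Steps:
H(y) = 0
H(4)*(-1519) = 0*(-1519) = 0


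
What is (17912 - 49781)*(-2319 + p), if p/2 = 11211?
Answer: -640662507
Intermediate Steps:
p = 22422 (p = 2*11211 = 22422)
(17912 - 49781)*(-2319 + p) = (17912 - 49781)*(-2319 + 22422) = -31869*20103 = -640662507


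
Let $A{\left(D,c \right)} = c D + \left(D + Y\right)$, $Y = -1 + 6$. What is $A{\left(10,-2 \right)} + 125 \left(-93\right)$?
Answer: $-11630$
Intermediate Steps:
$Y = 5$
$A{\left(D,c \right)} = 5 + D + D c$ ($A{\left(D,c \right)} = c D + \left(D + 5\right) = D c + \left(5 + D\right) = 5 + D + D c$)
$A{\left(10,-2 \right)} + 125 \left(-93\right) = \left(5 + 10 + 10 \left(-2\right)\right) + 125 \left(-93\right) = \left(5 + 10 - 20\right) - 11625 = -5 - 11625 = -11630$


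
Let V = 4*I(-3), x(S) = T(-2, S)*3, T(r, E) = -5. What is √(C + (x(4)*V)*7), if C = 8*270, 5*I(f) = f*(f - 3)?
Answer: 18*√2 ≈ 25.456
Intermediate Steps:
I(f) = f*(-3 + f)/5 (I(f) = (f*(f - 3))/5 = (f*(-3 + f))/5 = f*(-3 + f)/5)
x(S) = -15 (x(S) = -5*3 = -15)
C = 2160
V = 72/5 (V = 4*((⅕)*(-3)*(-3 - 3)) = 4*((⅕)*(-3)*(-6)) = 4*(18/5) = 72/5 ≈ 14.400)
√(C + (x(4)*V)*7) = √(2160 - 15*72/5*7) = √(2160 - 216*7) = √(2160 - 1512) = √648 = 18*√2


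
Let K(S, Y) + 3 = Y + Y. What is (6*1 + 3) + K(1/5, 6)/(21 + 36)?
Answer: 174/19 ≈ 9.1579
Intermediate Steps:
K(S, Y) = -3 + 2*Y (K(S, Y) = -3 + (Y + Y) = -3 + 2*Y)
(6*1 + 3) + K(1/5, 6)/(21 + 36) = (6*1 + 3) + (-3 + 2*6)/(21 + 36) = (6 + 3) + (-3 + 12)/57 = 9 + 9*(1/57) = 9 + 3/19 = 174/19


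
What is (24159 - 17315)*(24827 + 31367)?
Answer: 384591736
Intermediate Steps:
(24159 - 17315)*(24827 + 31367) = 6844*56194 = 384591736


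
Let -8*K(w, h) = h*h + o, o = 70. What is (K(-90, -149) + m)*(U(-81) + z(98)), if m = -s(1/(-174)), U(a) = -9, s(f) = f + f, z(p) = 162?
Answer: -98816019/232 ≈ -4.2593e+5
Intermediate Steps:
s(f) = 2*f
K(w, h) = -35/4 - h²/8 (K(w, h) = -(h*h + 70)/8 = -(h² + 70)/8 = -(70 + h²)/8 = -35/4 - h²/8)
m = 1/87 (m = -2/(-174) = -2*(-1)/174 = -1*(-1/87) = 1/87 ≈ 0.011494)
(K(-90, -149) + m)*(U(-81) + z(98)) = ((-35/4 - ⅛*(-149)²) + 1/87)*(-9 + 162) = ((-35/4 - ⅛*22201) + 1/87)*153 = ((-35/4 - 22201/8) + 1/87)*153 = (-22271/8 + 1/87)*153 = -1937569/696*153 = -98816019/232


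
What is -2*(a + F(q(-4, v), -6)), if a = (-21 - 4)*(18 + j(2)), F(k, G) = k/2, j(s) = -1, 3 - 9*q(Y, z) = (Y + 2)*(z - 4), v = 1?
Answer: 2551/3 ≈ 850.33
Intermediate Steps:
q(Y, z) = 1/3 - (-4 + z)*(2 + Y)/9 (q(Y, z) = 1/3 - (Y + 2)*(z - 4)/9 = 1/3 - (2 + Y)*(-4 + z)/9 = 1/3 - (-4 + z)*(2 + Y)/9)
F(k, G) = k/2 (F(k, G) = k*(1/2) = k/2)
a = -425 (a = (-21 - 4)*(18 - 1) = -25*17 = -425)
-2*(a + F(q(-4, v), -6)) = -2*(-425 + (11/9 - 2/9*1 + (4/9)*(-4) - 1/9*(-4)*1)/2) = -2*(-425 + (11/9 - 2/9 - 16/9 + 4/9)/2) = -2*(-425 + (1/2)*(-1/3)) = -2*(-425 - 1/6) = -2*(-2551/6) = 2551/3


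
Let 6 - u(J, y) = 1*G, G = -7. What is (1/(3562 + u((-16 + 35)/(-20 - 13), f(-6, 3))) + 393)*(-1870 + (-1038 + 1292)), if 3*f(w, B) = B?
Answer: -2270441216/3575 ≈ -6.3509e+5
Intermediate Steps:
f(w, B) = B/3
u(J, y) = 13 (u(J, y) = 6 - (-7) = 6 - 1*(-7) = 6 + 7 = 13)
(1/(3562 + u((-16 + 35)/(-20 - 13), f(-6, 3))) + 393)*(-1870 + (-1038 + 1292)) = (1/(3562 + 13) + 393)*(-1870 + (-1038 + 1292)) = (1/3575 + 393)*(-1870 + 254) = (1/3575 + 393)*(-1616) = (1404976/3575)*(-1616) = -2270441216/3575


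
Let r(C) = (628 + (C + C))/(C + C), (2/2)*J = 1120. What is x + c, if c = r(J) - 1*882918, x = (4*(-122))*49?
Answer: -507824083/560 ≈ -9.0683e+5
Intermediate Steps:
J = 1120
r(C) = (628 + 2*C)/(2*C) (r(C) = (628 + 2*C)/((2*C)) = (628 + 2*C)*(1/(2*C)) = (628 + 2*C)/(2*C))
x = -23912 (x = -488*49 = -23912)
c = -494433363/560 (c = (314 + 1120)/1120 - 1*882918 = (1/1120)*1434 - 882918 = 717/560 - 882918 = -494433363/560 ≈ -8.8292e+5)
x + c = -23912 - 494433363/560 = -507824083/560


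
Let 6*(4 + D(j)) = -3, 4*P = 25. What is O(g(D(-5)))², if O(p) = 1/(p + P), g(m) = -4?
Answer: 16/81 ≈ 0.19753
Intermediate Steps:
P = 25/4 (P = (¼)*25 = 25/4 ≈ 6.2500)
D(j) = -9/2 (D(j) = -4 + (⅙)*(-3) = -4 - ½ = -9/2)
O(p) = 1/(25/4 + p) (O(p) = 1/(p + 25/4) = 1/(25/4 + p))
O(g(D(-5)))² = (4/(25 + 4*(-4)))² = (4/(25 - 16))² = (4/9)² = 16/81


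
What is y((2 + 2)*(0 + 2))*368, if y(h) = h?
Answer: 2944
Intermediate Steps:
y((2 + 2)*(0 + 2))*368 = ((2 + 2)*(0 + 2))*368 = (4*2)*368 = 8*368 = 2944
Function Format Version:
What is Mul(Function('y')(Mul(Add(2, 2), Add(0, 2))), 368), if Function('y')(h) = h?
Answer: 2944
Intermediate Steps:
Mul(Function('y')(Mul(Add(2, 2), Add(0, 2))), 368) = Mul(Mul(Add(2, 2), Add(0, 2)), 368) = Mul(Mul(4, 2), 368) = Mul(8, 368) = 2944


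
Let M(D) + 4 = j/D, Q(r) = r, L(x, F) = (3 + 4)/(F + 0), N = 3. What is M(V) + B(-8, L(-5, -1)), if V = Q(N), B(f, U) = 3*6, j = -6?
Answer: 12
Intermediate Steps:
L(x, F) = 7/F
B(f, U) = 18
V = 3
M(D) = -4 - 6/D
M(V) + B(-8, L(-5, -1)) = (-4 - 6/3) + 18 = (-4 - 6*1/3) + 18 = (-4 - 2) + 18 = -6 + 18 = 12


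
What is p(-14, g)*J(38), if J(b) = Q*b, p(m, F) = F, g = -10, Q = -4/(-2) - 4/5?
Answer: -456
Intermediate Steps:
Q = 6/5 (Q = -4*(-½) - 4*⅕ = 2 - ⅘ = 6/5 ≈ 1.2000)
J(b) = 6*b/5
p(-14, g)*J(38) = -12*38 = -10*228/5 = -456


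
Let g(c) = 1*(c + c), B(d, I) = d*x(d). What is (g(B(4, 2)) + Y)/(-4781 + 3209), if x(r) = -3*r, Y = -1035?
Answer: 377/524 ≈ 0.71947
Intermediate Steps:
B(d, I) = -3*d**2 (B(d, I) = d*(-3*d) = -3*d**2)
g(c) = 2*c (g(c) = 1*(2*c) = 2*c)
(g(B(4, 2)) + Y)/(-4781 + 3209) = (2*(-3*4**2) - 1035)/(-4781 + 3209) = (2*(-3*16) - 1035)/(-1572) = (2*(-48) - 1035)*(-1/1572) = (-96 - 1035)*(-1/1572) = -1131*(-1/1572) = 377/524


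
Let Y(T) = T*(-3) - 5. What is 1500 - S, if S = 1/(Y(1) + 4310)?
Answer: 6452999/4302 ≈ 1500.0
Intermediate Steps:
Y(T) = -5 - 3*T (Y(T) = -3*T - 5 = -5 - 3*T)
S = 1/4302 (S = 1/((-5 - 3*1) + 4310) = 1/((-5 - 3) + 4310) = 1/(-8 + 4310) = 1/4302 ≈ 0.00023245)
1500 - S = 1500 - 1*1/4302 = 1500 - 1/4302 = 6452999/4302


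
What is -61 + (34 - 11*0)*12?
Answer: 347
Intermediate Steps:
-61 + (34 - 11*0)*12 = -61 + (34 - 1*0)*12 = -61 + (34 + 0)*12 = -61 + 34*12 = -61 + 408 = 347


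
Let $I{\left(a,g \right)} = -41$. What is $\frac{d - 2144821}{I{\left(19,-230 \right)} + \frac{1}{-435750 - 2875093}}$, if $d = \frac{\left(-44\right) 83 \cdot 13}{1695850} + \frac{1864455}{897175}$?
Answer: $\frac{8310946217452628941103}{158870657800140150} \approx 52313.0$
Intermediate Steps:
$d = \frac{4798833433}{2340729575}$ ($d = \left(-3652\right) 13 \cdot \frac{1}{1695850} + 1864455 \cdot \frac{1}{897175} = \left(-47476\right) \frac{1}{1695850} + \frac{372891}{179435} = - \frac{1826}{65225} + \frac{372891}{179435} = \frac{4798833433}{2340729575} \approx 2.0501$)
$\frac{d - 2144821}{I{\left(19,-230 \right)} + \frac{1}{-435750 - 2875093}} = \frac{\frac{4798833433}{2340729575} - 2144821}{-41 + \frac{1}{-435750 - 2875093}} = - \frac{5020441148947642}{2340729575 \left(-41 + \frac{1}{-3310843}\right)} = - \frac{5020441148947642}{2340729575 \left(-41 - \frac{1}{3310843}\right)} = - \frac{5020441148947642}{2340729575 \left(- \frac{135744564}{3310843}\right)} = \left(- \frac{5020441148947642}{2340729575}\right) \left(- \frac{3310843}{135744564}\right) = \frac{8310946217452628941103}{158870657800140150}$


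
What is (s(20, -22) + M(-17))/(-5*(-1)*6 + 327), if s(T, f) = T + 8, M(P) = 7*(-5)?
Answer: -1/51 ≈ -0.019608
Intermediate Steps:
M(P) = -35
s(T, f) = 8 + T
(s(20, -22) + M(-17))/(-5*(-1)*6 + 327) = ((8 + 20) - 35)/(-5*(-1)*6 + 327) = (28 - 35)/(5*6 + 327) = -7/(30 + 327) = -7/357 = -7*1/357 = -1/51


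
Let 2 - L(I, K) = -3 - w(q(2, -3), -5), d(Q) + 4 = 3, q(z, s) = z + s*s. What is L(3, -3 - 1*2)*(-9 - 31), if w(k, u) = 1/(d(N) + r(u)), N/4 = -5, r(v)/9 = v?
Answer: -4580/23 ≈ -199.13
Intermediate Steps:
r(v) = 9*v
N = -20 (N = 4*(-5) = -20)
q(z, s) = z + s²
d(Q) = -1 (d(Q) = -4 + 3 = -1)
w(k, u) = 1/(-1 + 9*u)
L(I, K) = 229/46 (L(I, K) = 2 - (-3 - 1/(-1 + 9*(-5))) = 2 - (-3 - 1/(-1 - 45)) = 2 - (-3 - 1/(-46)) = 2 - (-3 - 1*(-1/46)) = 2 - (-3 + 1/46) = 2 - 1*(-137/46) = 2 + 137/46 = 229/46)
L(3, -3 - 1*2)*(-9 - 31) = 229*(-9 - 31)/46 = (229/46)*(-40) = -4580/23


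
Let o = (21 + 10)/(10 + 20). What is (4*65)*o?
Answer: 806/3 ≈ 268.67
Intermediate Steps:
o = 31/30 ≈ 1.0333
(4*65)*o = (4*65)*(31/30) = 260*(31/30) = 806/3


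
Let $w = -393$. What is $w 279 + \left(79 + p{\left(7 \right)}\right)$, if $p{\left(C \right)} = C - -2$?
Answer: $-109559$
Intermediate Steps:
$p{\left(C \right)} = 2 + C$ ($p{\left(C \right)} = C + 2 = 2 + C$)
$w 279 + \left(79 + p{\left(7 \right)}\right) = \left(-393\right) 279 + \left(79 + \left(2 + 7\right)\right) = -109647 + \left(79 + 9\right) = -109647 + 88 = -109559$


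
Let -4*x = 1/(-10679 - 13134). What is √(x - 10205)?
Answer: I*√23147347090767/47626 ≈ 101.02*I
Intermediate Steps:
x = 1/95252 (x = -1/(4*(-10679 - 13134)) = -¼/(-23813) = -¼*(-1/23813) = 1/95252 ≈ 1.0498e-5)
√(x - 10205) = √(1/95252 - 10205) = √(-972046659/95252) = I*√23147347090767/47626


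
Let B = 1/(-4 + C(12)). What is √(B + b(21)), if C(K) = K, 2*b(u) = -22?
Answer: I*√174/4 ≈ 3.2977*I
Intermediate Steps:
b(u) = -11 (b(u) = (½)*(-22) = -11)
B = ⅛ (B = 1/(-4 + 12) = 1/8 = ⅛ ≈ 0.12500)
√(B + b(21)) = √(⅛ - 11) = √(-87/8) = I*√174/4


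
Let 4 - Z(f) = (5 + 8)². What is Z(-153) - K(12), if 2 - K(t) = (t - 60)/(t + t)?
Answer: -169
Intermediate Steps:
Z(f) = -165 (Z(f) = 4 - (5 + 8)² = 4 - 1*13² = 4 - 1*169 = 4 - 169 = -165)
K(t) = 2 - (-60 + t)/(2*t) (K(t) = 2 - (t - 60)/(t + t) = 2 - (-60 + t)/(2*t))
Z(-153) - K(12) = -165 - (3/2 + 30/12) = -165 - (3/2 + 30*(1/12)) = -165 - (3/2 + 5/2) = -165 - 1*4 = -165 - 4 = -169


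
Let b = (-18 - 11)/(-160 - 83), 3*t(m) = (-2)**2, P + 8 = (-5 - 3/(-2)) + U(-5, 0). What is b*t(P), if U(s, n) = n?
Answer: 116/729 ≈ 0.15912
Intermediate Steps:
P = -23/2 (P = -8 + ((-5 - 3/(-2)) + 0) = -8 + ((-5 - 3*(-1/2)) + 0) = -8 + ((-5 + 3/2) + 0) = -8 + (-7/2 + 0) = -8 - 7/2 = -23/2 ≈ -11.500)
t(m) = 4/3 (t(m) = (1/3)*(-2)**2 = (1/3)*4 = 4/3)
b = 29/243 (b = -29/(-243) = -29*(-1/243) = 29/243 ≈ 0.11934)
b*t(P) = (29/243)*(4/3) = 116/729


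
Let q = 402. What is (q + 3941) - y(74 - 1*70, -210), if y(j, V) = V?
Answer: 4553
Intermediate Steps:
(q + 3941) - y(74 - 1*70, -210) = (402 + 3941) - 1*(-210) = 4343 + 210 = 4553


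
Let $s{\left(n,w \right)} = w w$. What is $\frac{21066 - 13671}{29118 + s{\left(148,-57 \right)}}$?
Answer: $\frac{2465}{10789} \approx 0.22847$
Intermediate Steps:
$s{\left(n,w \right)} = w^{2}$
$\frac{21066 - 13671}{29118 + s{\left(148,-57 \right)}} = \frac{21066 - 13671}{29118 + \left(-57\right)^{2}} = \frac{7395}{29118 + 3249} = \frac{7395}{32367} = 7395 \cdot \frac{1}{32367} = \frac{2465}{10789}$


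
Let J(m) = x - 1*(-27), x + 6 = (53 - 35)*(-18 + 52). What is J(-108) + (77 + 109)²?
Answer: 35229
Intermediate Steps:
x = 606 (x = -6 + (53 - 35)*(-18 + 52) = -6 + 18*34 = -6 + 612 = 606)
J(m) = 633 (J(m) = 606 - 1*(-27) = 606 + 27 = 633)
J(-108) + (77 + 109)² = 633 + (77 + 109)² = 633 + 186² = 633 + 34596 = 35229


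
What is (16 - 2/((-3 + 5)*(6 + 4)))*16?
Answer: 1272/5 ≈ 254.40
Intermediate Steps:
(16 - 2/((-3 + 5)*(6 + 4)))*16 = (16 - 2/(2*10))*16 = (16 - 2/20)*16 = (16 + (1/20)*(-2))*16 = (16 - ⅒)*16 = (159/10)*16 = 1272/5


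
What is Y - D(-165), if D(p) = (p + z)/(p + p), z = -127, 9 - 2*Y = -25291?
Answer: 2087104/165 ≈ 12649.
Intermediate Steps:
Y = 12650 (Y = 9/2 - 1/2*(-25291) = 9/2 + 25291/2 = 12650)
D(p) = (-127 + p)/(2*p) (D(p) = (p - 127)/(p + p) = (-127 + p)/((2*p)) = (-127 + p)*(1/(2*p)) = (-127 + p)/(2*p))
Y - D(-165) = 12650 - (-127 - 165)/(2*(-165)) = 12650 - (-1)*(-292)/(2*165) = 12650 - 1*146/165 = 12650 - 146/165 = 2087104/165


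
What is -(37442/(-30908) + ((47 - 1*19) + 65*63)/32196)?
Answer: 269512237/248778492 ≈ 1.0833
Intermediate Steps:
-(37442/(-30908) + ((47 - 1*19) + 65*63)/32196) = -(37442*(-1/30908) + ((47 - 19) + 4095)*(1/32196)) = -(-18721/15454 + (28 + 4095)*(1/32196)) = -(-18721/15454 + 4123*(1/32196)) = -(-18721/15454 + 4123/32196) = -1*(-269512237/248778492) = 269512237/248778492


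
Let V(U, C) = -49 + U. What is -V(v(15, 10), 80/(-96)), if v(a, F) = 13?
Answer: 36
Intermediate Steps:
-V(v(15, 10), 80/(-96)) = -(-49 + 13) = -1*(-36) = 36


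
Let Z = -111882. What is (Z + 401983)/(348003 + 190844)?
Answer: 290101/538847 ≈ 0.53837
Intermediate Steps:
(Z + 401983)/(348003 + 190844) = (-111882 + 401983)/(348003 + 190844) = 290101/538847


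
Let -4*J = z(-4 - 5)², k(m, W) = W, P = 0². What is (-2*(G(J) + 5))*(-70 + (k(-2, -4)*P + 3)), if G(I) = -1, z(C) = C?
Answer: 536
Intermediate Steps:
P = 0
J = -81/4 (J = -(-4 - 5)²/4 = -¼*(-9)² = -¼*81 = -81/4 ≈ -20.250)
(-2*(G(J) + 5))*(-70 + (k(-2, -4)*P + 3)) = (-2*(-1 + 5))*(-70 + (-4*0 + 3)) = (-2*4)*(-70 + (0 + 3)) = -8*(-70 + 3) = -8*(-67) = 536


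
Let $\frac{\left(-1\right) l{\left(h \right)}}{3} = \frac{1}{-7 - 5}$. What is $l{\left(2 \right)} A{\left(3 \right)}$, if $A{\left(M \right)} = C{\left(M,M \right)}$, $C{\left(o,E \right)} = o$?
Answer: $\frac{3}{4} \approx 0.75$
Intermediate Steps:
$A{\left(M \right)} = M$
$l{\left(h \right)} = \frac{1}{4}$ ($l{\left(h \right)} = - \frac{3}{-7 - 5} = - \frac{3}{-12} = \left(-3\right) \left(- \frac{1}{12}\right) = \frac{1}{4}$)
$l{\left(2 \right)} A{\left(3 \right)} = \frac{1}{4} \cdot 3 = \frac{3}{4}$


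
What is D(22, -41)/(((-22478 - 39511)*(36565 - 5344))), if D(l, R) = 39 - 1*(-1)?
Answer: -40/1935358569 ≈ -2.0668e-8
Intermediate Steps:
D(l, R) = 40 (D(l, R) = 39 + 1 = 40)
D(22, -41)/(((-22478 - 39511)*(36565 - 5344))) = 40/(((-22478 - 39511)*(36565 - 5344))) = 40/((-61989*31221)) = 40/(-1935358569) = 40*(-1/1935358569) = -40/1935358569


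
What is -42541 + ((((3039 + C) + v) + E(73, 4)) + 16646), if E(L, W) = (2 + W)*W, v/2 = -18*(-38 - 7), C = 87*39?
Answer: -17819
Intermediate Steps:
C = 3393
v = 1620 (v = 2*(-18*(-38 - 7)) = 2*(-18*(-45)) = 2*810 = 1620)
E(L, W) = W*(2 + W)
-42541 + ((((3039 + C) + v) + E(73, 4)) + 16646) = -42541 + ((((3039 + 3393) + 1620) + 4*(2 + 4)) + 16646) = -42541 + (((6432 + 1620) + 4*6) + 16646) = -42541 + ((8052 + 24) + 16646) = -42541 + (8076 + 16646) = -42541 + 24722 = -17819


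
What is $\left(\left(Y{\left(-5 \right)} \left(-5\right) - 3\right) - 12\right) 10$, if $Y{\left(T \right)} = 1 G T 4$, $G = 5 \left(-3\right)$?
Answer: $-15150$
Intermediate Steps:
$G = -15$
$Y{\left(T \right)} = - 60 T$ ($Y{\left(T \right)} = 1 \left(-15\right) T 4 = - 15 T 4 = - 60 T$)
$\left(\left(Y{\left(-5 \right)} \left(-5\right) - 3\right) - 12\right) 10 = \left(\left(\left(-60\right) \left(-5\right) \left(-5\right) - 3\right) - 12\right) 10 = \left(\left(300 \left(-5\right) - 3\right) - 12\right) 10 = \left(\left(-1500 - 3\right) - 12\right) 10 = \left(-1503 - 12\right) 10 = \left(-1515\right) 10 = -15150$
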